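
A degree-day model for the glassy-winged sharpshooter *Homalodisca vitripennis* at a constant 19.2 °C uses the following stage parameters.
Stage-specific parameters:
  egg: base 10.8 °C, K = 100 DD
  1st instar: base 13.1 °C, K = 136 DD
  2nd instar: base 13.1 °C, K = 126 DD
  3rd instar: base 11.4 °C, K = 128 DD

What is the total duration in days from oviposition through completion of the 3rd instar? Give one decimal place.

71.3 days

egg: 100 / (19.2 − 10.8) = 100 / 8.4 = 11.905 d.
1st instar: 136 / (19.2 − 13.1) = 136 / 6.1 = 22.295 d.
2nd instar: 126 / (19.2 − 13.1) = 126 / 6.1 = 20.656 d.
3rd instar: 128 / (19.2 − 11.4) = 128 / 7.8 = 16.410 d.
Sum = 71.266 ≈ 71.3 days.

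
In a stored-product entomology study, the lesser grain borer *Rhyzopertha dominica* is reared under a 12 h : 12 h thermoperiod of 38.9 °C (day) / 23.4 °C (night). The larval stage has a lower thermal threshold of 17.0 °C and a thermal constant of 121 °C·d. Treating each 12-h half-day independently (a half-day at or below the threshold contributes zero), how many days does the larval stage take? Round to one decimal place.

8.6 days

Day half: max(0, 38.9 − 17.0) × 0.5 = 21.9 × 0.5 = 10.95 DD.
Night half: max(0, 23.4 − 17.0) × 0.5 = 6.4 × 0.5 = 3.20 DD.
Per 24 h: 14.15 DD/day.
Duration = 121 / 14.15 = 8.551 ≈ 8.6 days.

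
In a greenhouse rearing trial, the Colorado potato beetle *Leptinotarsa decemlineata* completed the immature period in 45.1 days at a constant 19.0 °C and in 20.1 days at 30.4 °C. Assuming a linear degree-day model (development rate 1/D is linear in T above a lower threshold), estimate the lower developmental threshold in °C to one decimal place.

Under the model K = D·(T − T_b), so D₁·(T₁ − T_b) = D₂·(T₂ − T_b).
45.1·(19.0 − T_b) = 20.1·(30.4 − T_b)
T_b = (45.1·19.0 − 20.1·30.4) / (45.1 − 20.1) = 245.86 / 25.0 = 9.834 °C ≈ 9.8 °C.

9.8 °C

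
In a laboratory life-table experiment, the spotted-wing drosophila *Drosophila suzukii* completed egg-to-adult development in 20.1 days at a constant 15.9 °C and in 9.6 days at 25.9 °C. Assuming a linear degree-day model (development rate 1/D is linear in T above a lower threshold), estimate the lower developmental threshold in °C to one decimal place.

6.8 °C

Linear rate model ⇒ the product D·(T − T_b) is constant across temperatures.
20.1·(15.9 − T_b) = 9.6·(25.9 − T_b)
T_b = (20.1·15.9 − 9.6·25.9) / (20.1 − 9.6) = 70.95 / 10.5 = 6.757 °C ≈ 6.8 °C.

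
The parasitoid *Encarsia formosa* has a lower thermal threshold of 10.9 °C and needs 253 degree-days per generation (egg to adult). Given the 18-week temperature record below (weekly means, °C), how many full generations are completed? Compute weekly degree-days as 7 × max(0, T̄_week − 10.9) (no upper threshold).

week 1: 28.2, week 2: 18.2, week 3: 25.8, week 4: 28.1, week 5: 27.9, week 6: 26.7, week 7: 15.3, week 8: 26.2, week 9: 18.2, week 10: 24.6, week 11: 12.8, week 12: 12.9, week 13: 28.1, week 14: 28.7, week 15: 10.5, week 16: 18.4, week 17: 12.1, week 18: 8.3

Weekly DD (7 × max(0, T̄ − 10.9)): 121.1, 51.1, 104.3, 120.4, 119.0, 110.6, 30.8, 107.1, 51.1, 95.9, 13.3, 14.0, 120.4, 124.6, 0.0, 52.5, 8.4, 0.0.
Season total = 1244.6 DD.
Complete generations = ⌊1244.6 / 253⌋ = 4.

4 generations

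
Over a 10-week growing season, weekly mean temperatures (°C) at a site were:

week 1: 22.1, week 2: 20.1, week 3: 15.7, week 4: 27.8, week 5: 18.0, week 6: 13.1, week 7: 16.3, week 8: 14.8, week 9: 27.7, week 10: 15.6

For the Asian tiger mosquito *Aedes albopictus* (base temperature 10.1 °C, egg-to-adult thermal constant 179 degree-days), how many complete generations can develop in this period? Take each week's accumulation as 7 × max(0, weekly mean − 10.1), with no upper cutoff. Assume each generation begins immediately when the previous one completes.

3 generations

Weekly DD (7 × max(0, T̄ − 10.1)): 84.0, 70.0, 39.2, 123.9, 55.3, 21.0, 43.4, 32.9, 123.2, 38.5.
Season total = 631.4 DD.
Complete generations = ⌊631.4 / 179⌋ = 3.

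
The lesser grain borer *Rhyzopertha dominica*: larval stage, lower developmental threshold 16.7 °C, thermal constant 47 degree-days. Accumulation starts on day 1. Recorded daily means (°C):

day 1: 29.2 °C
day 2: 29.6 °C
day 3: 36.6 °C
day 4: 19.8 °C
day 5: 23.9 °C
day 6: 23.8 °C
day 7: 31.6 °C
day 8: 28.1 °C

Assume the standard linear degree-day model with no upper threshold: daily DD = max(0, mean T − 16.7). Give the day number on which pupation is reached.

Daily DD above 16.7 °C: 12.5, 12.9, 19.9, 3.1, 7.2, 7.1, 14.9, 11.4.
Cumulative: 12.5, 25.4, 45.3, 48.4, 55.6, 62.7, 77.6, 89.0.
The total first reaches 47 DD on day 4.

day 4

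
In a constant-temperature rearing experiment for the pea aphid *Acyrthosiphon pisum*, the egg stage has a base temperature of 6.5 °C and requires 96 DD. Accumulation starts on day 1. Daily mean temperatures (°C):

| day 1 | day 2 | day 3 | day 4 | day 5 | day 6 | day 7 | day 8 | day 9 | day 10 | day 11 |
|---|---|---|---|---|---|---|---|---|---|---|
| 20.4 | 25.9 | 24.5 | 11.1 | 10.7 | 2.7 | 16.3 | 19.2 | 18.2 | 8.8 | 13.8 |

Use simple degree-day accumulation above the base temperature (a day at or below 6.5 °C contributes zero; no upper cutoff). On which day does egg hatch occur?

Daily DD above 6.5 °C: 13.9, 19.4, 18.0, 4.6, 4.2, 0.0, 9.8, 12.7, 11.7, 2.3, 7.3.
Cumulative: 13.9, 33.3, 51.3, 55.9, 60.1, 60.1, 69.9, 82.6, 94.3, 96.6, 103.9.
The total first reaches 96 DD on day 10.

day 10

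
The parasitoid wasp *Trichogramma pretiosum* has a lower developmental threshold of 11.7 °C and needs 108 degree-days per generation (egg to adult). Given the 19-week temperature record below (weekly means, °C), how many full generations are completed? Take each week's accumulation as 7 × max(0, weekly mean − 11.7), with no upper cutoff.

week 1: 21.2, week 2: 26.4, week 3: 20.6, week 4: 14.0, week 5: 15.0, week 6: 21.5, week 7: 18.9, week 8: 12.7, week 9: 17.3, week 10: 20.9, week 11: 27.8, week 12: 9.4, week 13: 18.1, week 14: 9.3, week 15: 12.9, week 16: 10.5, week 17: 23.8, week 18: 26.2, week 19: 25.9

8 generations

Weekly DD (7 × max(0, T̄ − 11.7)): 66.5, 102.9, 62.3, 16.1, 23.1, 68.6, 50.4, 7.0, 39.2, 64.4, 112.7, 0.0, 44.8, 0.0, 8.4, 0.0, 84.7, 101.5, 99.4.
Season total = 952.0 DD.
Complete generations = ⌊952.0 / 108⌋ = 8.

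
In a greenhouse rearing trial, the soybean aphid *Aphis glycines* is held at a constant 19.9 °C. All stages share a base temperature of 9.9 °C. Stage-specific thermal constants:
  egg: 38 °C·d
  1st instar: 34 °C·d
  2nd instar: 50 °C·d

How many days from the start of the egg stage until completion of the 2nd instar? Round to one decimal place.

Daily accumulation at 19.9 °C = 19.9 − 9.9 = 10.0 DD/day.
Total K = 38 + 34 + 50 = 122 DD.
Total duration = 122 / 10.0 = 12.200 ≈ 12.2 days.

12.2 days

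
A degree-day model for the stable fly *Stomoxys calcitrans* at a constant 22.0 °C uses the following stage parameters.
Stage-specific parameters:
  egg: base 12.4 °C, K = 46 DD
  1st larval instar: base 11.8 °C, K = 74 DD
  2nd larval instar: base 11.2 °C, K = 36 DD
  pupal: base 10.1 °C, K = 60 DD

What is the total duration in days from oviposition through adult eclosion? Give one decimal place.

egg: 46 / (22.0 − 12.4) = 46 / 9.6 = 4.792 d.
1st larval instar: 74 / (22.0 − 11.8) = 74 / 10.2 = 7.255 d.
2nd larval instar: 36 / (22.0 − 11.2) = 36 / 10.8 = 3.333 d.
pupal: 60 / (22.0 − 10.1) = 60 / 11.9 = 5.042 d.
Sum = 20.422 ≈ 20.4 days.

20.4 days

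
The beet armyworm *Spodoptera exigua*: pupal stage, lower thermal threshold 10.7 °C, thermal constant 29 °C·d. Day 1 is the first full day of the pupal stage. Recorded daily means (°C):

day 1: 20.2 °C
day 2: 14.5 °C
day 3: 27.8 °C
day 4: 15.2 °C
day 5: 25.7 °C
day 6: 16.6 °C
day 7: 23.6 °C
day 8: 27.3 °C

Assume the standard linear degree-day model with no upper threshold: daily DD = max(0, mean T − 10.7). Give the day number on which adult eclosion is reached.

Daily DD above 10.7 °C: 9.5, 3.8, 17.1, 4.5, 15.0, 5.9, 12.9, 16.6.
Cumulative: 9.5, 13.3, 30.4, 34.9, 49.9, 55.8, 68.7, 85.3.
The total first reaches 29 DD on day 3.

day 3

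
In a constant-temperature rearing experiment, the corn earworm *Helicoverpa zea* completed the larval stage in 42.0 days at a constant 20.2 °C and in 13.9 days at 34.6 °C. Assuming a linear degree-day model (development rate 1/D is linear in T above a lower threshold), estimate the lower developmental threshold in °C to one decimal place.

13.1 °C

Under the model K = D·(T − T_b), so D₁·(T₁ − T_b) = D₂·(T₂ − T_b).
42.0·(20.2 − T_b) = 13.9·(34.6 − T_b)
T_b = (42.0·20.2 − 13.9·34.6) / (42.0 − 13.9) = 367.46 / 28.1 = 13.077 °C ≈ 13.1 °C.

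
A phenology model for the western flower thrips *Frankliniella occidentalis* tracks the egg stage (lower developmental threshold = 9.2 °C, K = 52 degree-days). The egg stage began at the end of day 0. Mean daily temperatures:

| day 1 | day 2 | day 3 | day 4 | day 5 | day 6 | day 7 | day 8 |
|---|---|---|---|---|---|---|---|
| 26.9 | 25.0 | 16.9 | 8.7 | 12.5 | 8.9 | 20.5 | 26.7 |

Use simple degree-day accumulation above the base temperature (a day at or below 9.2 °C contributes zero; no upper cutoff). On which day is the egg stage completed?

day 7

Daily DD above 9.2 °C: 17.7, 15.8, 7.7, 0.0, 3.3, 0.0, 11.3, 17.5.
Cumulative: 17.7, 33.5, 41.2, 41.2, 44.5, 44.5, 55.8, 73.3.
The total first reaches 52 DD on day 7.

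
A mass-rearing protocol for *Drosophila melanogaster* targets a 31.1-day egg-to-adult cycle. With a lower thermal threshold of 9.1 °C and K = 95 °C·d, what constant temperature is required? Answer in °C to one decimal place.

Required daily accumulation = 95 / 31.1 = 3.055 DD/day.
T = T_base + 3.055 = 9.1 + 3.055 = 12.155 ≈ 12.2 °C.

12.2 °C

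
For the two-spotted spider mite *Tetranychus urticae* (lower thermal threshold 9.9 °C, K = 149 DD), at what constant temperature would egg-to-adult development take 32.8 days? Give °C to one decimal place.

14.4 °C

Required daily accumulation = 149 / 32.8 = 4.543 DD/day.
T = T_base + 4.543 = 9.9 + 4.543 = 14.443 ≈ 14.4 °C.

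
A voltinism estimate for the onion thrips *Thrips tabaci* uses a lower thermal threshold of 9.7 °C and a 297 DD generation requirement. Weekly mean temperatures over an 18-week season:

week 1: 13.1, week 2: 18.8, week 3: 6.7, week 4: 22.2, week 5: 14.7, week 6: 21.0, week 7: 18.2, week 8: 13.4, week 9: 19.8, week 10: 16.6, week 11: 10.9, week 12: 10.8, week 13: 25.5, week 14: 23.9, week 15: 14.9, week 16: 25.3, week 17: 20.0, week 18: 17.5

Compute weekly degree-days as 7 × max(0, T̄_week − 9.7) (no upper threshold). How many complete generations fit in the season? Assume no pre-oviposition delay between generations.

Weekly DD (7 × max(0, T̄ − 9.7)): 23.8, 63.7, 0.0, 87.5, 35.0, 79.1, 59.5, 25.9, 70.7, 48.3, 8.4, 7.7, 110.6, 99.4, 36.4, 109.2, 72.1, 54.6.
Season total = 991.9 DD.
Complete generations = ⌊991.9 / 297⌋ = 3.

3 generations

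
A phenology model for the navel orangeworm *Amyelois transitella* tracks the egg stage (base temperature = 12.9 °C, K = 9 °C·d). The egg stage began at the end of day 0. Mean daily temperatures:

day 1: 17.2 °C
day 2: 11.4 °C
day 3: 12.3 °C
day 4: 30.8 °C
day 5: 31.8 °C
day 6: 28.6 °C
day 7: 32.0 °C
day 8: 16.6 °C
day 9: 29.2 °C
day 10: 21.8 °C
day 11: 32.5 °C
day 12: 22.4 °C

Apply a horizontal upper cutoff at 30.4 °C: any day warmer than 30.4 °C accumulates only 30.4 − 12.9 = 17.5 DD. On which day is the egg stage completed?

Daily DD above 12.9 °C (capped at 17.5): 4.3, 0.0, 0.0, 17.5, 17.5, 15.7, 17.5, 3.7, 16.3, 8.9, 17.5, 9.5.
Cumulative: 4.3, 4.3, 4.3, 21.8, 39.3, 55.0, 72.5, 76.2, 92.5, 101.4, 118.9, 128.4.
The total first reaches 9 DD on day 4.

day 4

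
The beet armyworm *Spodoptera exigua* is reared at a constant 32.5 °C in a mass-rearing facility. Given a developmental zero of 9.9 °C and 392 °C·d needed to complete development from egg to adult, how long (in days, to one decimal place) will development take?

17.3 days

Daily accumulation = 32.5 − 9.9 = 22.6 DD/day.
Duration = 392 / 22.6 = 17.345 ≈ 17.3 days.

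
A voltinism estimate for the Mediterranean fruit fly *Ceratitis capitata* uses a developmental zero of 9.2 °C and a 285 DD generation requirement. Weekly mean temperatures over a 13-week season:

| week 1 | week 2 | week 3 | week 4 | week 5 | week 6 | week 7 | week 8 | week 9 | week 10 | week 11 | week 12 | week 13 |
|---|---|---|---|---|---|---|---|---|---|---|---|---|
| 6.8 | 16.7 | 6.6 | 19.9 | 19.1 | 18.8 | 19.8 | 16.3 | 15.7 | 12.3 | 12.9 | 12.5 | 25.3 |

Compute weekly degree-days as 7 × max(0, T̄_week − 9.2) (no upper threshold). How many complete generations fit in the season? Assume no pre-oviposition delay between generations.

Weekly DD (7 × max(0, T̄ − 9.2)): 0.0, 52.5, 0.0, 74.9, 69.3, 67.2, 74.2, 49.7, 45.5, 21.7, 25.9, 23.1, 112.7.
Season total = 616.7 DD.
Complete generations = ⌊616.7 / 285⌋ = 2.

2 generations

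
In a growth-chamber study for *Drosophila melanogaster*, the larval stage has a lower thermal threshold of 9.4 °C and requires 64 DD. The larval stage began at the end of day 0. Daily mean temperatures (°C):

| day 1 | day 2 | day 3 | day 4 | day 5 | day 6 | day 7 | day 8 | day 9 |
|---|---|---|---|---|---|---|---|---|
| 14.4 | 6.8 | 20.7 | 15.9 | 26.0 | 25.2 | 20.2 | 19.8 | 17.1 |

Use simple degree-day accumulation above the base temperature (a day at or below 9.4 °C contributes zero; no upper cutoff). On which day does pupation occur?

day 7

Daily DD above 9.4 °C: 5.0, 0.0, 11.3, 6.5, 16.6, 15.8, 10.8, 10.4, 7.7.
Cumulative: 5.0, 5.0, 16.3, 22.8, 39.4, 55.2, 66.0, 76.4, 84.1.
The total first reaches 64 DD on day 7.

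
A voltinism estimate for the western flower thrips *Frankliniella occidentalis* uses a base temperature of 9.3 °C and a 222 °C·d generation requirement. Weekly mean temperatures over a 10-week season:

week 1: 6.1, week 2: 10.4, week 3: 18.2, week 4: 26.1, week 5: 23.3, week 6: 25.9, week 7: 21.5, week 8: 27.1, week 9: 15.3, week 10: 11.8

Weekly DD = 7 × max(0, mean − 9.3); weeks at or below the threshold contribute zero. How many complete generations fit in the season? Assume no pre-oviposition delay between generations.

Weekly DD (7 × max(0, T̄ − 9.3)): 0.0, 7.7, 62.3, 117.6, 98.0, 116.2, 85.4, 124.6, 42.0, 17.5.
Season total = 671.3 DD.
Complete generations = ⌊671.3 / 222⌋ = 3.

3 generations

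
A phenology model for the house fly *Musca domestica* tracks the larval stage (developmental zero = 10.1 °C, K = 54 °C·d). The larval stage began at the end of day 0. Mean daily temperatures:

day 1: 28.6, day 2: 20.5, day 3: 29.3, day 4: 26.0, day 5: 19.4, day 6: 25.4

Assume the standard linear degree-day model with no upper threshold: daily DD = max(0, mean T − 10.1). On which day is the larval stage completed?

Daily DD above 10.1 °C: 18.5, 10.4, 19.2, 15.9, 9.3, 15.3.
Cumulative: 18.5, 28.9, 48.1, 64.0, 73.3, 88.6.
The total first reaches 54 DD on day 4.

day 4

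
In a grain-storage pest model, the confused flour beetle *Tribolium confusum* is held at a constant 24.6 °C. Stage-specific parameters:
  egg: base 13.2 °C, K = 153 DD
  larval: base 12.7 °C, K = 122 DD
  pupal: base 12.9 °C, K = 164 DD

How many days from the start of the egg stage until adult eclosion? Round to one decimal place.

37.7 days

egg: 153 / (24.6 − 13.2) = 153 / 11.4 = 13.421 d.
larval: 122 / (24.6 − 12.7) = 122 / 11.9 = 10.252 d.
pupal: 164 / (24.6 − 12.9) = 164 / 11.7 = 14.017 d.
Sum = 37.690 ≈ 37.7 days.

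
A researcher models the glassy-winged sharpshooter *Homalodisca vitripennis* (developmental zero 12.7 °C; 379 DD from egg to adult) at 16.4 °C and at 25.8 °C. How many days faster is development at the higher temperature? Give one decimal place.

73.5 days

At 16.4 °C: 379 / (16.4 − 12.7) = 379 / 3.7 = 102.432 d.
At 25.8 °C: 379 / (25.8 − 12.7) = 379 / 13.1 = 28.931 d.
Difference = |102.432 − 28.931| = 73.501 ≈ 73.5 days.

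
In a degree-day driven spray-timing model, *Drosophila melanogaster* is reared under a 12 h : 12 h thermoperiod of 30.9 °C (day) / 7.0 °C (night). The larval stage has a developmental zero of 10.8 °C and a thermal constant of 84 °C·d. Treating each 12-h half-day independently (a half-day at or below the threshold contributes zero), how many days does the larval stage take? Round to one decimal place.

8.4 days

Day half: max(0, 30.9 − 10.8) × 0.5 = 20.1 × 0.5 = 10.05 DD.
Night half: max(0, 7.0 − 10.8) × 0.5 = 0.0 × 0.5 = 0.00 DD.
Per 24 h: 10.05 DD/day.
Duration = 84 / 10.05 = 8.358 ≈ 8.4 days.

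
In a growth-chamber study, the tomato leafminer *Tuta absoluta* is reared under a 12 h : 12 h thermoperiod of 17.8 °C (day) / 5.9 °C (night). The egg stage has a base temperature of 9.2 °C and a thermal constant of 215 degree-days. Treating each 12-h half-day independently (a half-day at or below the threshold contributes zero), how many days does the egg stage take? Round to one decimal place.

50.0 days

Day half: max(0, 17.8 − 9.2) × 0.5 = 8.6 × 0.5 = 4.30 DD.
Night half: max(0, 5.9 − 9.2) × 0.5 = 0.0 × 0.5 = 0.00 DD.
Per 24 h: 4.30 DD/day.
Duration = 215 / 4.30 = 50.000 ≈ 50.0 days.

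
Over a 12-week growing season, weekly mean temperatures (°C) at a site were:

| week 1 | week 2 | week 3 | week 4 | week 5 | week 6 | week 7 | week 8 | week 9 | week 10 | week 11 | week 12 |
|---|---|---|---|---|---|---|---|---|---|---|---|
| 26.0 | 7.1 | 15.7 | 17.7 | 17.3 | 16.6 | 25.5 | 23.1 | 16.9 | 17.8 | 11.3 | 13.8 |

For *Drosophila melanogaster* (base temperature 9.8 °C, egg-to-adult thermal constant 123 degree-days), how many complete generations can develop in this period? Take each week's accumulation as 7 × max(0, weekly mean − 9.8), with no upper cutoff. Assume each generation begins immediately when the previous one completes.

5 generations

Weekly DD (7 × max(0, T̄ − 9.8)): 113.4, 0.0, 41.3, 55.3, 52.5, 47.6, 109.9, 93.1, 49.7, 56.0, 10.5, 28.0.
Season total = 657.3 DD.
Complete generations = ⌊657.3 / 123⌋ = 5.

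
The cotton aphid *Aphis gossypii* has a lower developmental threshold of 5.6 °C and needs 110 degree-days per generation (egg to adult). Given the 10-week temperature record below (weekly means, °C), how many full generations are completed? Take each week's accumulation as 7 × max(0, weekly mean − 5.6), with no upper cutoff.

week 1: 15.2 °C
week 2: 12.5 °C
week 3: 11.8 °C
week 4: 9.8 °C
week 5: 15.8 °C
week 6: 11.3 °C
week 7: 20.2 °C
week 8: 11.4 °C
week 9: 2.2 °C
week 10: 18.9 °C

4 generations

Weekly DD (7 × max(0, T̄ − 5.6)): 67.2, 48.3, 43.4, 29.4, 71.4, 39.9, 102.2, 40.6, 0.0, 93.1.
Season total = 535.5 DD.
Complete generations = ⌊535.5 / 110⌋ = 4.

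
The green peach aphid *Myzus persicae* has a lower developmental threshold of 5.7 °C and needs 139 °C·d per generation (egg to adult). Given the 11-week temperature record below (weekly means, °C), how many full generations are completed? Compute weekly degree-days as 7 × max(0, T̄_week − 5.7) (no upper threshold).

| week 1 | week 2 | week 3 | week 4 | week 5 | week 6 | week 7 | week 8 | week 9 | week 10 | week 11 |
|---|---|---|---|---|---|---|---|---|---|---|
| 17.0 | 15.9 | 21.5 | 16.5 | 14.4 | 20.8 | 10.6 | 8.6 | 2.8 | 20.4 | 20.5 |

5 generations

Weekly DD (7 × max(0, T̄ − 5.7)): 79.1, 71.4, 110.6, 75.6, 60.9, 105.7, 34.3, 20.3, 0.0, 102.9, 103.6.
Season total = 764.4 DD.
Complete generations = ⌊764.4 / 139⌋ = 5.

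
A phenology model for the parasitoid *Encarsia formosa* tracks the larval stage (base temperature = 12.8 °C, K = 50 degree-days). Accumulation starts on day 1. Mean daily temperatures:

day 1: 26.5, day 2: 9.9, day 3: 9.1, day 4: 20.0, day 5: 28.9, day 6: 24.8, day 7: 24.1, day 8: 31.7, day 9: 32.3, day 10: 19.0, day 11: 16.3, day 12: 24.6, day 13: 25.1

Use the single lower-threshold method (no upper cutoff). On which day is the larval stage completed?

Daily DD above 12.8 °C: 13.7, 0.0, 0.0, 7.2, 16.1, 12.0, 11.3, 18.9, 19.5, 6.2, 3.5, 11.8, 12.3.
Cumulative: 13.7, 13.7, 13.7, 20.9, 37.0, 49.0, 60.3, 79.2, 98.7, 104.9, 108.4, 120.2, 132.5.
The total first reaches 50 DD on day 7.

day 7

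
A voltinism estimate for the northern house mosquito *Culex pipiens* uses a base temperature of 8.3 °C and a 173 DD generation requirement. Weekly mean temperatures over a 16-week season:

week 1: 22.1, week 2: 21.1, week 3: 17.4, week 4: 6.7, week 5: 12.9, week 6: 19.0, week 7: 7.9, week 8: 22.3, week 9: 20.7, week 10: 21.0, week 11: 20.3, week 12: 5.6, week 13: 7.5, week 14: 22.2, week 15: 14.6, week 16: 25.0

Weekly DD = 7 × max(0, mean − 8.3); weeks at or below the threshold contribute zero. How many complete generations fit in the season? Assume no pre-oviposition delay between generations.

5 generations

Weekly DD (7 × max(0, T̄ − 8.3)): 96.6, 89.6, 63.7, 0.0, 32.2, 74.9, 0.0, 98.0, 86.8, 88.9, 84.0, 0.0, 0.0, 97.3, 44.1, 116.9.
Season total = 973.0 DD.
Complete generations = ⌊973.0 / 173⌋ = 5.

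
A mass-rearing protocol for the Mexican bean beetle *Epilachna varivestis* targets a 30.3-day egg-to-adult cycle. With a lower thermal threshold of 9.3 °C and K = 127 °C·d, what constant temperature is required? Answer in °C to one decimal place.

13.5 °C

Required daily accumulation = 127 / 30.3 = 4.191 DD/day.
T = T_base + 4.191 = 9.3 + 4.191 = 13.491 ≈ 13.5 °C.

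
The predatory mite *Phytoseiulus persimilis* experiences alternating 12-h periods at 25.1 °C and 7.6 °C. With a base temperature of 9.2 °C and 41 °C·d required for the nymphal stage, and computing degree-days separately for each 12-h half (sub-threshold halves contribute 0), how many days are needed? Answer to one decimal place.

Day half: max(0, 25.1 − 9.2) × 0.5 = 15.9 × 0.5 = 7.95 DD.
Night half: max(0, 7.6 − 9.2) × 0.5 = 0.0 × 0.5 = 0.00 DD.
Per 24 h: 7.95 DD/day.
Duration = 41 / 7.95 = 5.157 ≈ 5.2 days.

5.2 days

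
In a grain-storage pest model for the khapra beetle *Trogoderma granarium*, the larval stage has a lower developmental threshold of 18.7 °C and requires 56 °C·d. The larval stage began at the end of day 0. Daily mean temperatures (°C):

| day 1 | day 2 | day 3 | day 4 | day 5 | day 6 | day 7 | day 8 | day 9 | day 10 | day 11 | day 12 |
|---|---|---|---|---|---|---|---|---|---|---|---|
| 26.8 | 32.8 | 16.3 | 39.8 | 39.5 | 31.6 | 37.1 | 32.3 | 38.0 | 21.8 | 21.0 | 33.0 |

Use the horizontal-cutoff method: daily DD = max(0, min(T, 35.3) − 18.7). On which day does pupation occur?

day 6

Daily DD above 18.7 °C (capped at 16.6): 8.1, 14.1, 0.0, 16.6, 16.6, 12.9, 16.6, 13.6, 16.6, 3.1, 2.3, 14.3.
Cumulative: 8.1, 22.2, 22.2, 38.8, 55.4, 68.3, 84.9, 98.5, 115.1, 118.2, 120.5, 134.8.
The total first reaches 56 DD on day 6.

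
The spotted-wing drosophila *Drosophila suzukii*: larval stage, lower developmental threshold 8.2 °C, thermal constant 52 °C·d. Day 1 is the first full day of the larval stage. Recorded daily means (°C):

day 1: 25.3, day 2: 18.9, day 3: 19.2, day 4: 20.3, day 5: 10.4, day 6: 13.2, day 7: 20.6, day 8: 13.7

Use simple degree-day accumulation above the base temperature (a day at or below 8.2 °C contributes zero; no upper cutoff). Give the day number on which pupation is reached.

day 5

Daily DD above 8.2 °C: 17.1, 10.7, 11.0, 12.1, 2.2, 5.0, 12.4, 5.5.
Cumulative: 17.1, 27.8, 38.8, 50.9, 53.1, 58.1, 70.5, 76.0.
The total first reaches 52 DD on day 5.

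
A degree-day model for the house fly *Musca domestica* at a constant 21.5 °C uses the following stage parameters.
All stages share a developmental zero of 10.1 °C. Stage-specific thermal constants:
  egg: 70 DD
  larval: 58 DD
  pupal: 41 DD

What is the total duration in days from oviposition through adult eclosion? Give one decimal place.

14.8 days

Daily accumulation at 21.5 °C = 21.5 − 10.1 = 11.4 DD/day.
Total K = 70 + 58 + 41 = 169 DD.
Total duration = 169 / 11.4 = 14.825 ≈ 14.8 days.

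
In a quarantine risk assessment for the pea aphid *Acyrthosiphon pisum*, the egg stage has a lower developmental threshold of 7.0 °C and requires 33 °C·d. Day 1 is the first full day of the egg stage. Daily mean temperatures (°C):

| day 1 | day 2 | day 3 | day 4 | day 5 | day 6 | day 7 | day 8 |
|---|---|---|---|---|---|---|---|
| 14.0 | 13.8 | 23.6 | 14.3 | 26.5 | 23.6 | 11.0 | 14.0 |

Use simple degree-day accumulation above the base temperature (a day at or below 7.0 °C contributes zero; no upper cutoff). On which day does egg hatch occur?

Daily DD above 7.0 °C: 7.0, 6.8, 16.6, 7.3, 19.5, 16.6, 4.0, 7.0.
Cumulative: 7.0, 13.8, 30.4, 37.7, 57.2, 73.8, 77.8, 84.8.
The total first reaches 33 DD on day 4.

day 4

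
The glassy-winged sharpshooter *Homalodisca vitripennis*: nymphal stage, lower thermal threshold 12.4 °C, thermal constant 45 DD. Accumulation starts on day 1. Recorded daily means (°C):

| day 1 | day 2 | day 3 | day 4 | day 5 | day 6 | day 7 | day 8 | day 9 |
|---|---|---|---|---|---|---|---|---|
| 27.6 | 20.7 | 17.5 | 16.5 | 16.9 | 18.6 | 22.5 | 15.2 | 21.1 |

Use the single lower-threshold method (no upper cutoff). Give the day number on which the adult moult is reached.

Daily DD above 12.4 °C: 15.2, 8.3, 5.1, 4.1, 4.5, 6.2, 10.1, 2.8, 8.7.
Cumulative: 15.2, 23.5, 28.6, 32.7, 37.2, 43.4, 53.5, 56.3, 65.0.
The total first reaches 45 DD on day 7.

day 7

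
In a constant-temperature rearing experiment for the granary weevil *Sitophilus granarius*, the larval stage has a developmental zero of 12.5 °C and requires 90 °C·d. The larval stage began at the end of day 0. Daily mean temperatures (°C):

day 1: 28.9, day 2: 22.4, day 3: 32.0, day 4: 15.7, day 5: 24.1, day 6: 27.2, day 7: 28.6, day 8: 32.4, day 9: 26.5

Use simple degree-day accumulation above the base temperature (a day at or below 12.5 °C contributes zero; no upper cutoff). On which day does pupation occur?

day 7

Daily DD above 12.5 °C: 16.4, 9.9, 19.5, 3.2, 11.6, 14.7, 16.1, 19.9, 14.0.
Cumulative: 16.4, 26.3, 45.8, 49.0, 60.6, 75.3, 91.4, 111.3, 125.3.
The total first reaches 90 DD on day 7.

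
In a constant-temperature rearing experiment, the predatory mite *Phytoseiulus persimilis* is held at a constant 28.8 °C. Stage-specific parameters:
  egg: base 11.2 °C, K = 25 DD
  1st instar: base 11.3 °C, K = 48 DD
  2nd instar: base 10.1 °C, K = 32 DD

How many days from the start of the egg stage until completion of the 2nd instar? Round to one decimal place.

egg: 25 / (28.8 − 11.2) = 25 / 17.6 = 1.420 d.
1st instar: 48 / (28.8 − 11.3) = 48 / 17.5 = 2.743 d.
2nd instar: 32 / (28.8 − 10.1) = 32 / 18.7 = 1.711 d.
Sum = 5.875 ≈ 5.9 days.

5.9 days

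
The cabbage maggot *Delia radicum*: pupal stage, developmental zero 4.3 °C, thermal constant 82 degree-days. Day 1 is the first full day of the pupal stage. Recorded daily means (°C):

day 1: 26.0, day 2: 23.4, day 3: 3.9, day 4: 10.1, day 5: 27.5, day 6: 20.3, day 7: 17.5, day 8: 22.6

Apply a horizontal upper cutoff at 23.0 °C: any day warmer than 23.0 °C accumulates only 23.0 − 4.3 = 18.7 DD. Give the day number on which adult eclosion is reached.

Daily DD above 4.3 °C (capped at 18.7): 18.7, 18.7, 0.0, 5.8, 18.7, 16.0, 13.2, 18.3.
Cumulative: 18.7, 37.4, 37.4, 43.2, 61.9, 77.9, 91.1, 109.4.
The total first reaches 82 DD on day 7.

day 7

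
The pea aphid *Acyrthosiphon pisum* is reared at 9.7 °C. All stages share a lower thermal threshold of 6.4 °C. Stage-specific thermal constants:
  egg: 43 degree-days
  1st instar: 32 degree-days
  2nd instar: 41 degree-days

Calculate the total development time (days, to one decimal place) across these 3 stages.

Daily accumulation at 9.7 °C = 9.7 − 6.4 = 3.3 DD/day.
Total K = 43 + 32 + 41 = 116 DD.
Total duration = 116 / 3.3 = 35.152 ≈ 35.2 days.

35.2 days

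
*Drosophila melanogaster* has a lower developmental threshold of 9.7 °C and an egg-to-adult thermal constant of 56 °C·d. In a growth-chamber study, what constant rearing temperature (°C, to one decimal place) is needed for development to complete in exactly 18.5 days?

12.7 °C

Required daily accumulation = 56 / 18.5 = 3.027 DD/day.
T = T_base + 3.027 = 9.7 + 3.027 = 12.727 ≈ 12.7 °C.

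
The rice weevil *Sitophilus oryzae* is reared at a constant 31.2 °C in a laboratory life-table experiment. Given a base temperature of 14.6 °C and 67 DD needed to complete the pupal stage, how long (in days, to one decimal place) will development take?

4.0 days

Daily accumulation = 31.2 − 14.6 = 16.6 DD/day.
Duration = 67 / 16.6 = 4.036 ≈ 4.0 days.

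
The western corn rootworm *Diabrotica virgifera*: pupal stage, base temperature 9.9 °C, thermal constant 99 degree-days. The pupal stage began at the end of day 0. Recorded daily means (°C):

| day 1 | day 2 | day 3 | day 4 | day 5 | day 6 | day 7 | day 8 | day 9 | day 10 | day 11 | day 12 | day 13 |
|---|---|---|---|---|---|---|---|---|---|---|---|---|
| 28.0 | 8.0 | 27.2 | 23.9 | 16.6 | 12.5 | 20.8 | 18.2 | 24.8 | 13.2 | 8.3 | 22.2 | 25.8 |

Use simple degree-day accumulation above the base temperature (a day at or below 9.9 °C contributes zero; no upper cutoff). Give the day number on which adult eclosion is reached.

Daily DD above 9.9 °C: 18.1, 0.0, 17.3, 14.0, 6.7, 2.6, 10.9, 8.3, 14.9, 3.3, 0.0, 12.3, 15.9.
Cumulative: 18.1, 18.1, 35.4, 49.4, 56.1, 58.7, 69.6, 77.9, 92.8, 96.1, 96.1, 108.4, 124.3.
The total first reaches 99 DD on day 12.

day 12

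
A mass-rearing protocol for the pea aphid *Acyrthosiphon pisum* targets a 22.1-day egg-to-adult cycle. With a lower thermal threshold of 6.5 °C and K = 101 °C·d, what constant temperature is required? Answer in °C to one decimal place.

Required daily accumulation = 101 / 22.1 = 4.570 DD/day.
T = T_base + 4.570 = 6.5 + 4.570 = 11.070 ≈ 11.1 °C.

11.1 °C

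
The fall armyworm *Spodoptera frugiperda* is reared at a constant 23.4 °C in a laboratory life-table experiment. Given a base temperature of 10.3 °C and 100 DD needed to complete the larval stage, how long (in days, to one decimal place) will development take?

Daily accumulation = 23.4 − 10.3 = 13.1 DD/day.
Duration = 100 / 13.1 = 7.634 ≈ 7.6 days.

7.6 days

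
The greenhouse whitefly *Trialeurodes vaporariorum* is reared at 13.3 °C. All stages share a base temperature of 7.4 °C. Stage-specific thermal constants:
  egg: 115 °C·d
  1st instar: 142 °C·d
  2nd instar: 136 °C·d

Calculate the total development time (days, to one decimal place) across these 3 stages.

Daily accumulation at 13.3 °C = 13.3 − 7.4 = 5.9 DD/day.
Total K = 115 + 142 + 136 = 393 DD.
Total duration = 393 / 5.9 = 66.610 ≈ 66.6 days.

66.6 days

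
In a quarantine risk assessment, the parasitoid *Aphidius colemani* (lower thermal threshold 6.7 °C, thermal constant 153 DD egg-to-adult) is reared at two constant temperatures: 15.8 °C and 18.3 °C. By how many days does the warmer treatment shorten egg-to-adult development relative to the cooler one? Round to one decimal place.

At 15.8 °C: 153 / (15.8 − 6.7) = 153 / 9.1 = 16.813 d.
At 18.3 °C: 153 / (18.3 − 6.7) = 153 / 11.6 = 13.190 d.
Difference = |16.813 − 13.190| = 3.624 ≈ 3.6 days.

3.6 days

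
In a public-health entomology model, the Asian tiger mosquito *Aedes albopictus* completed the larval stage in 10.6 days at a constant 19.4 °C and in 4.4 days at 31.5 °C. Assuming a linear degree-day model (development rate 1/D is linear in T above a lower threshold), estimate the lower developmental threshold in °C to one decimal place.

10.8 °C

Under the model K = D·(T − T_b), so D₁·(T₁ − T_b) = D₂·(T₂ − T_b).
10.6·(19.4 − T_b) = 4.4·(31.5 − T_b)
T_b = (10.6·19.4 − 4.4·31.5) / (10.6 − 4.4) = 67.04 / 6.2 = 10.813 °C ≈ 10.8 °C.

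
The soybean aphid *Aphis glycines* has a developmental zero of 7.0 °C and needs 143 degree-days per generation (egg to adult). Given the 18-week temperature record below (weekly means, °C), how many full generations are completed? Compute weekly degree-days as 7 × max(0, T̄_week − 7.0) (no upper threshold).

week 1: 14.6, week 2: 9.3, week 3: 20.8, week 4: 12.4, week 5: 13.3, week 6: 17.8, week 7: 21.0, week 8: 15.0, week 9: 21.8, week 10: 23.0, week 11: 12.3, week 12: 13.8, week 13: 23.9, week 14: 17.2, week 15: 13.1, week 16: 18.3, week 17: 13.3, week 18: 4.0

7 generations

Weekly DD (7 × max(0, T̄ − 7.0)): 53.2, 16.1, 96.6, 37.8, 44.1, 75.6, 98.0, 56.0, 103.6, 112.0, 37.1, 47.6, 118.3, 71.4, 42.7, 79.1, 44.1, 0.0.
Season total = 1133.3 DD.
Complete generations = ⌊1133.3 / 143⌋ = 7.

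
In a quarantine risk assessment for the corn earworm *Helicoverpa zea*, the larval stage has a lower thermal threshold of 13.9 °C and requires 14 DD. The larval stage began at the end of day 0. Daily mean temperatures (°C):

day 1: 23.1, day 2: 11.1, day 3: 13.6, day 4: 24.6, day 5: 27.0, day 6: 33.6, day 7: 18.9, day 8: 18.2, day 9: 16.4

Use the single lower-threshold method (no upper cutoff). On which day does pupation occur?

Daily DD above 13.9 °C: 9.2, 0.0, 0.0, 10.7, 13.1, 19.7, 5.0, 4.3, 2.5.
Cumulative: 9.2, 9.2, 9.2, 19.9, 33.0, 52.7, 57.7, 62.0, 64.5.
The total first reaches 14 DD on day 4.

day 4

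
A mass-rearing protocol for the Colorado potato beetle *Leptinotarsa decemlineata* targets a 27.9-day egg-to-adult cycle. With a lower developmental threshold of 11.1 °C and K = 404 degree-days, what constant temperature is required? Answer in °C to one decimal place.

Required daily accumulation = 404 / 27.9 = 14.480 DD/day.
T = T_base + 14.480 = 11.1 + 14.480 = 25.580 ≈ 25.6 °C.

25.6 °C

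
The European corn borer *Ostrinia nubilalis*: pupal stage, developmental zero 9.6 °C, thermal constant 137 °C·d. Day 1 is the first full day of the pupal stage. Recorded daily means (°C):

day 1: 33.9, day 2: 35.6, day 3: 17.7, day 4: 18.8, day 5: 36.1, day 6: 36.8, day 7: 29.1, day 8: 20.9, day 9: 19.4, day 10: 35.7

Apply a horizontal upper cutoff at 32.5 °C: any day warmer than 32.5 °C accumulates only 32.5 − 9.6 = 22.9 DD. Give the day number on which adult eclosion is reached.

day 8

Daily DD above 9.6 °C (capped at 22.9): 22.9, 22.9, 8.1, 9.2, 22.9, 22.9, 19.5, 11.3, 9.8, 22.9.
Cumulative: 22.9, 45.8, 53.9, 63.1, 86.0, 108.9, 128.4, 139.7, 149.5, 172.4.
The total first reaches 137 DD on day 8.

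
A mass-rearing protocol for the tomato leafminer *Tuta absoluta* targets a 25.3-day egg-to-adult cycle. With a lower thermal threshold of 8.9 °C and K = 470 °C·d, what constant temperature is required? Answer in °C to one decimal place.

27.5 °C

Required daily accumulation = 470 / 25.3 = 18.577 DD/day.
T = T_base + 18.577 = 8.9 + 18.577 = 27.477 ≈ 27.5 °C.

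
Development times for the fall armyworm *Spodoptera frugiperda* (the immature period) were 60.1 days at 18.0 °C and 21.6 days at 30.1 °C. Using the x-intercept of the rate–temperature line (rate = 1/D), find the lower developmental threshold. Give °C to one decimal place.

11.2 °C

Equal thermal constants: D₁(T₁ − T_b) = D₂(T₂ − T_b).
60.1·(18.0 − T_b) = 21.6·(30.1 − T_b)
T_b = (60.1·18.0 − 21.6·30.1) / (60.1 − 21.6) = 431.64 / 38.5 = 11.211 °C ≈ 11.2 °C.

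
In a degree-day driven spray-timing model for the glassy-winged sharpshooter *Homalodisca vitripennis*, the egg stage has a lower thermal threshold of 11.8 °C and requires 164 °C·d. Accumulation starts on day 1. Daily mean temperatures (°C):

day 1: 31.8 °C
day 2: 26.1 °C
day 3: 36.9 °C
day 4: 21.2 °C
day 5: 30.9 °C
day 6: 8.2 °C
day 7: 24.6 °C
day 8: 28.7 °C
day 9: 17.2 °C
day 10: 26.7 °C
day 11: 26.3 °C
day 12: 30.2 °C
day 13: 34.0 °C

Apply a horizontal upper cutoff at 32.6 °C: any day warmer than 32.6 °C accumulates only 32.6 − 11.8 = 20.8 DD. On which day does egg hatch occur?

day 12

Daily DD above 11.8 °C (capped at 20.8): 20.0, 14.3, 20.8, 9.4, 19.1, 0.0, 12.8, 16.9, 5.4, 14.9, 14.5, 18.4, 20.8.
Cumulative: 20.0, 34.3, 55.1, 64.5, 83.6, 83.6, 96.4, 113.3, 118.7, 133.6, 148.1, 166.5, 187.3.
The total first reaches 164 DD on day 12.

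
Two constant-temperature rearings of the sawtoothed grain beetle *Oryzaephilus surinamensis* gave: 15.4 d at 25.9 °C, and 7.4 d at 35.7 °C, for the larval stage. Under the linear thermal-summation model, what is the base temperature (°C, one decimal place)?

Linear rate model ⇒ the product D·(T − T_b) is constant across temperatures.
15.4·(25.9 − T_b) = 7.4·(35.7 − T_b)
T_b = (15.4·25.9 − 7.4·35.7) / (15.4 − 7.4) = 134.68 / 8.0 = 16.835 °C ≈ 16.8 °C.

16.8 °C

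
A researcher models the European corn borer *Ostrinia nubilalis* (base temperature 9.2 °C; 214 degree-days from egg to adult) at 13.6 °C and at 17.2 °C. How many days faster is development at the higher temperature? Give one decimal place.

At 13.6 °C: 214 / (13.6 − 9.2) = 214 / 4.4 = 48.636 d.
At 17.2 °C: 214 / (17.2 − 9.2) = 214 / 8.0 = 26.750 d.
Difference = |48.636 − 26.750| = 21.886 ≈ 21.9 days.

21.9 days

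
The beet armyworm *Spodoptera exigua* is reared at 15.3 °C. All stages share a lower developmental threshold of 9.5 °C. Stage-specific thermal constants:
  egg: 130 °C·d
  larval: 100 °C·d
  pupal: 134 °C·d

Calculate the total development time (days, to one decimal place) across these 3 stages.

Daily accumulation at 15.3 °C = 15.3 − 9.5 = 5.8 DD/day.
Total K = 130 + 100 + 134 = 364 DD.
Total duration = 364 / 5.8 = 62.759 ≈ 62.8 days.

62.8 days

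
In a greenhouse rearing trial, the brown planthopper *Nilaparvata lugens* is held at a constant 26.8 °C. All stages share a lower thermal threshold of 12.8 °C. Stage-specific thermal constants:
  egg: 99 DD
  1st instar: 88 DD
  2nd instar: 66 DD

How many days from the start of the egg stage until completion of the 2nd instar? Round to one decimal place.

Daily accumulation at 26.8 °C = 26.8 − 12.8 = 14.0 DD/day.
Total K = 99 + 88 + 66 = 253 DD.
Total duration = 253 / 14.0 = 18.071 ≈ 18.1 days.

18.1 days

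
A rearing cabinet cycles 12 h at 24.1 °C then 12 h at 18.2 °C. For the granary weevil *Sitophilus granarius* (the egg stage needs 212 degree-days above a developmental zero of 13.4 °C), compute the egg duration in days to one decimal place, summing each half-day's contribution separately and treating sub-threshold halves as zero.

27.4 days

Day half: max(0, 24.1 − 13.4) × 0.5 = 10.7 × 0.5 = 5.35 DD.
Night half: max(0, 18.2 − 13.4) × 0.5 = 4.8 × 0.5 = 2.40 DD.
Per 24 h: 7.75 DD/day.
Duration = 212 / 7.75 = 27.355 ≈ 27.4 days.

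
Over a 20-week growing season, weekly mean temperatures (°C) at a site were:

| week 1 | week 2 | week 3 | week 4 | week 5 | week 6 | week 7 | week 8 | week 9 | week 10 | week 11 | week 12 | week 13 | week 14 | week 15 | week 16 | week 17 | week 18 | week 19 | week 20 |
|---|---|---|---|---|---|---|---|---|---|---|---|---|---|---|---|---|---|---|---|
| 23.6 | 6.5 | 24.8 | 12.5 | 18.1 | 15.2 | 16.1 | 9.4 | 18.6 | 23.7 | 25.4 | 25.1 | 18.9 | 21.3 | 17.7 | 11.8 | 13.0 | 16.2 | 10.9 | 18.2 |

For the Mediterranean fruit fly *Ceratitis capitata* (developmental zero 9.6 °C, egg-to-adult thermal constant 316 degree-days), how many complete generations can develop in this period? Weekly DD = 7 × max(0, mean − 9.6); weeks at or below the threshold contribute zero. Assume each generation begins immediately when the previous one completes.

Weekly DD (7 × max(0, T̄ − 9.6)): 98.0, 0.0, 106.4, 20.3, 59.5, 39.2, 45.5, 0.0, 63.0, 98.7, 110.6, 108.5, 65.1, 81.9, 56.7, 15.4, 23.8, 46.2, 9.1, 60.2.
Season total = 1108.1 DD.
Complete generations = ⌊1108.1 / 316⌋ = 3.

3 generations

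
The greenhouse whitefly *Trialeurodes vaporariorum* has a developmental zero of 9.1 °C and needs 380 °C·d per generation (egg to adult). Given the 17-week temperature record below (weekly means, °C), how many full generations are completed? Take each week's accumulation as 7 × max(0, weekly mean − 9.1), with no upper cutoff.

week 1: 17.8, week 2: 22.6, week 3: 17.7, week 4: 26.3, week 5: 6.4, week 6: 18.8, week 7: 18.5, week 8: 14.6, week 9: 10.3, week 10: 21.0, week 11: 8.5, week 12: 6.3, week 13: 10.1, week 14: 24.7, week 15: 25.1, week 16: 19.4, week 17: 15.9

Weekly DD (7 × max(0, T̄ − 9.1)): 60.9, 94.5, 60.2, 120.4, 0.0, 67.9, 65.8, 38.5, 8.4, 83.3, 0.0, 0.0, 7.0, 109.2, 112.0, 72.1, 47.6.
Season total = 947.8 DD.
Complete generations = ⌊947.8 / 380⌋ = 2.

2 generations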